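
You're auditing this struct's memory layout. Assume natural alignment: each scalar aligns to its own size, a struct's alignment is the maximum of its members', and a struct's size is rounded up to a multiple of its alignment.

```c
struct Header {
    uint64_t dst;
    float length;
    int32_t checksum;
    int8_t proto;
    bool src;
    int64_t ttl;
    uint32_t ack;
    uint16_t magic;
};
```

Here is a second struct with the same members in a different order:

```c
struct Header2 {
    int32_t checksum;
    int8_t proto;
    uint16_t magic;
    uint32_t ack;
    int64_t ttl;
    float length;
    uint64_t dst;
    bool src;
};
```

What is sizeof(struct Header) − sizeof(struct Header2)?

dst at 0 (size 8, align 8) → ends 8
length at 8 (size 4, align 4) → ends 12
checksum at 12 (size 4, align 4) → ends 16
proto at 16 (size 1, align 1) → ends 17
src at 17 (size 1, align 1) → ends 18
pad 6 to align 8 for ttl
ttl at 24 (size 8, align 8) → ends 32
ack at 32 (size 4, align 4) → ends 36
magic at 36 (size 2, align 2) → ends 38
tail pad 2 to reach multiple of 8
total 40 bytes, alignment 8
— Header2 —
checksum at 0 (size 4, align 4) → ends 4
proto at 4 (size 1, align 1) → ends 5
pad 1 to align 2 for magic
magic at 6 (size 2, align 2) → ends 8
ack at 8 (size 4, align 4) → ends 12
pad 4 to align 8 for ttl
ttl at 16 (size 8, align 8) → ends 24
length at 24 (size 4, align 4) → ends 28
pad 4 to align 8 for dst
dst at 32 (size 8, align 8) → ends 40
src at 40 (size 1, align 1) → ends 41
tail pad 7 to reach multiple of 8
total 48 bytes, alignment 8
40 − 48 = -8

-8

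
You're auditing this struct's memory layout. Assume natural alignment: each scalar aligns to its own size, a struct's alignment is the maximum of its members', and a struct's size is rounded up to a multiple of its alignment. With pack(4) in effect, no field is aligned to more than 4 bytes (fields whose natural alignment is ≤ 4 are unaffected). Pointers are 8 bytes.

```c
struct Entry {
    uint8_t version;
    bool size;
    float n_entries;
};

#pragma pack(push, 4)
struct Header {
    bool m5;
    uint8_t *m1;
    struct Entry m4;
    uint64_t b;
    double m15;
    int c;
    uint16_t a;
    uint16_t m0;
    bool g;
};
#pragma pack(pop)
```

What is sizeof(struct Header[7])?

Entry: @0: version [1B, align 1] → 1; @1: size [1B, align 1] → 2; +2 pad (align 4); @4: n_entries [4B, align 4] → 8; size 8, align 4
@0: m5 [1B, align 1] → 1
+3 pad (align 4)
@4: m1 [8B, align 4] → 12
@12: m4 [8B, align 4] → 20
@20: b [8B, align 4] → 28
@28: m15 [8B, align 4] → 36
@36: c [4B, align 4] → 40
@40: a [2B, align 2] → 42
@42: m0 [2B, align 2] → 44
@44: g [1B, align 1] → 45
+3 tail pad (align 4)
size 48, align 4
array of 7: 7 × 48 = 336

336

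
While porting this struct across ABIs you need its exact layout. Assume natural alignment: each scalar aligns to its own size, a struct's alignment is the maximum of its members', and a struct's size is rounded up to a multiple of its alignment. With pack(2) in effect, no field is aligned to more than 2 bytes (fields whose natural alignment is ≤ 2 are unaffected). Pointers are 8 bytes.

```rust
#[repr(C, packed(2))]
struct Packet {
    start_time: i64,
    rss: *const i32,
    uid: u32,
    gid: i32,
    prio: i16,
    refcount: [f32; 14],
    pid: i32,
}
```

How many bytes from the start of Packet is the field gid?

20

start_time at 0 (size 8, align 2) → ends 8
rss at 8 (size 8, align 2) → ends 16
uid at 16 (size 4, align 2) → ends 20
gid at 20 (size 4, align 2) → ends 24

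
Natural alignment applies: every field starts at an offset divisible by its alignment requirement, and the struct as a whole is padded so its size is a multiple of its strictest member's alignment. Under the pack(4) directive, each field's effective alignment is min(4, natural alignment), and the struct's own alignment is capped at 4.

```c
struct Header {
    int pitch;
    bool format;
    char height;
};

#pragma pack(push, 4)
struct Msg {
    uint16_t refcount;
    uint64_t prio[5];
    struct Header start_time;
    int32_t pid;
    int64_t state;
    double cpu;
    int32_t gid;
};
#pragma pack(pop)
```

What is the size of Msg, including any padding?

Header: pitch at 0 (size 4, align 4) → ends 4; format at 4 (size 1, align 1) → ends 5; height at 5 (size 1, align 1) → ends 6; tail pad 2 to reach multiple of 4; total 8 bytes, alignment 4
refcount at 0 (size 2, align 2) → ends 2
pad 2 to align 4 for prio
prio at 4 (size 40, align 4) → ends 44
start_time at 44 (size 8, align 4) → ends 52
pid at 52 (size 4, align 4) → ends 56
state at 56 (size 8, align 4) → ends 64
cpu at 64 (size 8, align 4) → ends 72
gid at 72 (size 4, align 4) → ends 76
total 76 bytes, alignment 4

76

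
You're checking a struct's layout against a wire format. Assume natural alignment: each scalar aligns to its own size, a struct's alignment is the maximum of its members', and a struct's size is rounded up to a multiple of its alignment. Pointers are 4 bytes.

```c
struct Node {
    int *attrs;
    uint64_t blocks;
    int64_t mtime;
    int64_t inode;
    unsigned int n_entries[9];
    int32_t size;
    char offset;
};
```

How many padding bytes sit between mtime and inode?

0

0..4  attrs  (4B, 4-aligned)
4..8  -- padding (4B)
8..16  blocks  (8B, 8-aligned)
16..24  mtime  (8B, 8-aligned)
24..32  inode  (8B, 8-aligned)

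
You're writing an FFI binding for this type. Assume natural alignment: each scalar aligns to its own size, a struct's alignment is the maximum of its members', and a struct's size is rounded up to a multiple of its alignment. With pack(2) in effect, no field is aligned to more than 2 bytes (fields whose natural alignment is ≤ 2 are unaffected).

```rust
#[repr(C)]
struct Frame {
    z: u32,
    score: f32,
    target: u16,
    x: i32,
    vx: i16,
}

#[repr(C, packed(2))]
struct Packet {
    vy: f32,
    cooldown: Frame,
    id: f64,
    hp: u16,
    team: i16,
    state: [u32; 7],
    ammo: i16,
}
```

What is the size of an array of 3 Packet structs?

Frame: @0: z [4B, align 4] → 4; @4: score [4B, align 4] → 8; @8: target [2B, align 2] → 10; +2 pad (align 4); @12: x [4B, align 4] → 16; @16: vx [2B, align 2] → 18; +2 tail pad (align 4); size 20, align 4
@0: vy [4B, align 2] → 4
@4: cooldown [20B, align 2] → 24
@24: id [8B, align 2] → 32
@32: hp [2B, align 2] → 34
@34: team [2B, align 2] → 36
@36: state [28B, align 2] → 64
@64: ammo [2B, align 2] → 66
size 66, align 2
array of 3: 3 × 66 = 198

198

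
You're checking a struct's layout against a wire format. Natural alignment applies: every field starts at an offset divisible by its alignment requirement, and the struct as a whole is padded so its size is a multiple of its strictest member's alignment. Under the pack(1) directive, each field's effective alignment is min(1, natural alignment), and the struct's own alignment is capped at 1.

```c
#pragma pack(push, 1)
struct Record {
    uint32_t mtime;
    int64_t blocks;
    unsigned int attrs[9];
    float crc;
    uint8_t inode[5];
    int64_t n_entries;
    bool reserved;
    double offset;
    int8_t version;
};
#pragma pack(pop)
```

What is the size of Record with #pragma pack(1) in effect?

mtime at 0 (size 4, align 1) → ends 4
blocks at 4 (size 8, align 1) → ends 12
attrs at 12 (size 36, align 1) → ends 48
crc at 48 (size 4, align 1) → ends 52
inode at 52 (size 5, align 1) → ends 57
n_entries at 57 (size 8, align 1) → ends 65
reserved at 65 (size 1, align 1) → ends 66
offset at 66 (size 8, align 1) → ends 74
version at 74 (size 1, align 1) → ends 75
total 75 bytes, alignment 1

75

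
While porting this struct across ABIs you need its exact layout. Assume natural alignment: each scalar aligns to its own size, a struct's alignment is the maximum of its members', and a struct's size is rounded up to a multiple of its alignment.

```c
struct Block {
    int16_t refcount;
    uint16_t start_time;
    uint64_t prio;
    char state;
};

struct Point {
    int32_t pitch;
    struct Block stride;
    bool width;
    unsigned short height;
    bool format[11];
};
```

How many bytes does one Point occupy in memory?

48 bytes

Block: 0..2  refcount  (2B, 2-aligned); 2..4  start_time  (2B, 2-aligned); 4..8  -- padding (4B); 8..16  prio  (8B, 8-aligned); 16..17  state  (1B, 1-aligned); 17..24  -- tail padding (7B); sizeof = 24, alignof = 8
0..4  pitch  (4B, 4-aligned)
4..8  -- padding (4B)
8..32  stride  (24B, 8-aligned)
32..33  width  (1B, 1-aligned)
33..34  -- padding (1B)
34..36  height  (2B, 2-aligned)
36..47  format  (11B, 1-aligned)
47..48  -- tail padding (1B)
sizeof = 48, alignof = 8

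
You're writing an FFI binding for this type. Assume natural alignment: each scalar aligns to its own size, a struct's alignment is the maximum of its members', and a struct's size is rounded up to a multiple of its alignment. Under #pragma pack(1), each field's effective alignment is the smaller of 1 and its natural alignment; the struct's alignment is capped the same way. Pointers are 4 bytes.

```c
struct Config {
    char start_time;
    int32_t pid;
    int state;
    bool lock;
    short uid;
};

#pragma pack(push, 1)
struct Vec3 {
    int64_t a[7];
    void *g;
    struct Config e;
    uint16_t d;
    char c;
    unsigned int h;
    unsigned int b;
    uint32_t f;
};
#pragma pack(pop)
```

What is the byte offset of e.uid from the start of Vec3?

Config: 0..1  start_time  (1B, 1-aligned); 1..4  -- padding (3B); 4..8  pid  (4B, 4-aligned); 8..12  state  (4B, 4-aligned); 12..13  lock  (1B, 1-aligned); 13..14  -- padding (1B); 14..16  uid  (2B, 2-aligned); sizeof = 16, alignof = 4
0..56  a  (56B, 1-aligned)
56..60  g  (4B, 1-aligned)
60..76  e  (16B, 1-aligned)
within Config: uid at 14
60 + 14 = 74

74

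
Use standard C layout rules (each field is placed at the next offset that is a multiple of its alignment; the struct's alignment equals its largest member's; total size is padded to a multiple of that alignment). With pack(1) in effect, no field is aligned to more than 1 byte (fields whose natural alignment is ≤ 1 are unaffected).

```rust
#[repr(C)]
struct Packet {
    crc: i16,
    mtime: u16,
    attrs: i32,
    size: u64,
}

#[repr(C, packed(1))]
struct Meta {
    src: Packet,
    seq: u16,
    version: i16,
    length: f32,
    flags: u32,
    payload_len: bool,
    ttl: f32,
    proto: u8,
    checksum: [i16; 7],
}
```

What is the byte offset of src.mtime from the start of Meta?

2

Packet: @0: crc [2B, align 2] → 2; @2: mtime [2B, align 2] → 4; @4: attrs [4B, align 4] → 8; @8: size [8B, align 8] → 16; size 16, align 8
@0: src [16B, align 1] → 16
within Packet: mtime at 2
0 + 2 = 2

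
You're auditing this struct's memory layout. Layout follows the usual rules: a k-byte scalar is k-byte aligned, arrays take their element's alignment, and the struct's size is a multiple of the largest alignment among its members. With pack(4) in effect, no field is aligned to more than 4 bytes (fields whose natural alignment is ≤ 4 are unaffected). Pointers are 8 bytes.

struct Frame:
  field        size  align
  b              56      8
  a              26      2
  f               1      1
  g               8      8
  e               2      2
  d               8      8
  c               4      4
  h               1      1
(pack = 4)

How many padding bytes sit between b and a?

0..56  b  (56B, 4-aligned)
56..82  a  (26B, 2-aligned)

0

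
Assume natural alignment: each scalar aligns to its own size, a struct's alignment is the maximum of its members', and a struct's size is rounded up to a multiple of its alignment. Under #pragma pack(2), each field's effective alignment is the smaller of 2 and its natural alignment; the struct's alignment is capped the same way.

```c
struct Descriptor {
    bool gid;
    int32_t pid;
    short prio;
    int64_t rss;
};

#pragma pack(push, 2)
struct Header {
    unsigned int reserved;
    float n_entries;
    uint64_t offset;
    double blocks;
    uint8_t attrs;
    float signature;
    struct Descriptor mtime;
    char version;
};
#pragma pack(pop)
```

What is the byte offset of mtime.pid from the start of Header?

Descriptor: @0: gid [1B, align 1] → 1; +3 pad (align 4); @4: pid [4B, align 4] → 8; @8: prio [2B, align 2] → 10; +6 pad (align 8); @16: rss [8B, align 8] → 24; size 24, align 8
@0: reserved [4B, align 2] → 4
@4: n_entries [4B, align 2] → 8
@8: offset [8B, align 2] → 16
@16: blocks [8B, align 2] → 24
@24: attrs [1B, align 1] → 25
+1 pad (align 2)
@26: signature [4B, align 2] → 30
@30: mtime [24B, align 2] → 54
within Descriptor: pid at 4
30 + 4 = 34

34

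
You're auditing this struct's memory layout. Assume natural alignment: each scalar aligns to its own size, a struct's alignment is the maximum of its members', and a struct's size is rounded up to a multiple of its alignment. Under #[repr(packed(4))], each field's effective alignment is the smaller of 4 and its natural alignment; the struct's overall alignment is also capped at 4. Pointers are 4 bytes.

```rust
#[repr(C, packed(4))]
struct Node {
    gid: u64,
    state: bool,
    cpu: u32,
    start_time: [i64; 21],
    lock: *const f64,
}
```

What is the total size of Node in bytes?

188

0..8  gid  (8B, 4-aligned)
8..9  state  (1B, 1-aligned)
9..12  -- padding (3B)
12..16  cpu  (4B, 4-aligned)
16..184  start_time  (168B, 4-aligned)
184..188  lock  (4B, 4-aligned)
sizeof = 188, alignof = 4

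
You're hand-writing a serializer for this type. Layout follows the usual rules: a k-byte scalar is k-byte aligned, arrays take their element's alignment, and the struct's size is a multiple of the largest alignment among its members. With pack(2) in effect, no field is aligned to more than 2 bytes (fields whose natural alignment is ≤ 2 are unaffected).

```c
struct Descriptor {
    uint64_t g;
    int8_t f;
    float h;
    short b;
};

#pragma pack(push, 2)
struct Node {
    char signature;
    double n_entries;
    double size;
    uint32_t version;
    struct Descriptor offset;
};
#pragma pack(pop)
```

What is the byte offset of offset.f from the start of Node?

Descriptor: g at 0 (size 8, align 8) → ends 8; f at 8 (size 1, align 1) → ends 9; pad 3 to align 4 for h; h at 12 (size 4, align 4) → ends 16; b at 16 (size 2, align 2) → ends 18; tail pad 6 to reach multiple of 8; total 24 bytes, alignment 8
signature at 0 (size 1, align 1) → ends 1
pad 1 to align 2 for n_entries
n_entries at 2 (size 8, align 2) → ends 10
size at 10 (size 8, align 2) → ends 18
version at 18 (size 4, align 2) → ends 22
offset at 22 (size 24, align 2) → ends 46
within Descriptor: f at 8
22 + 8 = 30

30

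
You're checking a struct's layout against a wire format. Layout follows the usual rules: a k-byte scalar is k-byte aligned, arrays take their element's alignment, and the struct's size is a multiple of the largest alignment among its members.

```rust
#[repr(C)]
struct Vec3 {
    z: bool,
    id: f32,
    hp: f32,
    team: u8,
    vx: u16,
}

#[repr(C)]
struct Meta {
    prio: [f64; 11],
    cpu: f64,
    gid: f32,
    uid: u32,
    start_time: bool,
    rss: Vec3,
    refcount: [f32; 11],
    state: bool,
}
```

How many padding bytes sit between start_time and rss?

3

Vec3: z at 0 (size 1, align 1) → ends 1; pad 3 to align 4 for id; id at 4 (size 4, align 4) → ends 8; hp at 8 (size 4, align 4) → ends 12; team at 12 (size 1, align 1) → ends 13; pad 1 to align 2 for vx; vx at 14 (size 2, align 2) → ends 16; total 16 bytes, alignment 4
prio at 0 (size 88, align 8) → ends 88
cpu at 88 (size 8, align 8) → ends 96
gid at 96 (size 4, align 4) → ends 100
uid at 100 (size 4, align 4) → ends 104
start_time at 104 (size 1, align 1) → ends 105
pad 3 to align 4 for rss
rss at 108 (size 16, align 4) → ends 124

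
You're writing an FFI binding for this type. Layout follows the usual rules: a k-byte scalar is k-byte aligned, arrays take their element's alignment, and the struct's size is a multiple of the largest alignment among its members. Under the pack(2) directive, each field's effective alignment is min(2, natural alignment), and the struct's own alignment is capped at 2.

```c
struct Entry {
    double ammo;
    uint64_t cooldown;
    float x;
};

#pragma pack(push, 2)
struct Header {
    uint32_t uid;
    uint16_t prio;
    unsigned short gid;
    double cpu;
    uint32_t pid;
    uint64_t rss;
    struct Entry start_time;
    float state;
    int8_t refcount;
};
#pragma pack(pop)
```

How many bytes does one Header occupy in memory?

Entry: ammo at 0 (size 8, align 8) → ends 8; cooldown at 8 (size 8, align 8) → ends 16; x at 16 (size 4, align 4) → ends 20; tail pad 4 to reach multiple of 8; total 24 bytes, alignment 8
uid at 0 (size 4, align 2) → ends 4
prio at 4 (size 2, align 2) → ends 6
gid at 6 (size 2, align 2) → ends 8
cpu at 8 (size 8, align 2) → ends 16
pid at 16 (size 4, align 2) → ends 20
rss at 20 (size 8, align 2) → ends 28
start_time at 28 (size 24, align 2) → ends 52
state at 52 (size 4, align 2) → ends 56
refcount at 56 (size 1, align 1) → ends 57
tail pad 1 to reach multiple of 2
total 58 bytes, alignment 2

58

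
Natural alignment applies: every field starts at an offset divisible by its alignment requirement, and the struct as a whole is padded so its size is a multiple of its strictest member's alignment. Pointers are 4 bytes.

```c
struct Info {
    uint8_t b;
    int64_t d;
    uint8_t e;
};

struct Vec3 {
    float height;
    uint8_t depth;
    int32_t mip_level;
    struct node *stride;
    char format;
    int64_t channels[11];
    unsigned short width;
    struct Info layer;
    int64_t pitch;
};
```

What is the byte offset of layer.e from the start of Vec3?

Info: 0..1  b  (1B, 1-aligned); 1..8  -- padding (7B); 8..16  d  (8B, 8-aligned); 16..17  e  (1B, 1-aligned); 17..24  -- tail padding (7B); sizeof = 24, alignof = 8
0..4  height  (4B, 4-aligned)
4..5  depth  (1B, 1-aligned)
5..8  -- padding (3B)
8..12  mip_level  (4B, 4-aligned)
12..16  stride  (4B, 4-aligned)
16..17  format  (1B, 1-aligned)
17..24  -- padding (7B)
24..112  channels  (88B, 8-aligned)
112..114  width  (2B, 2-aligned)
114..120  -- padding (6B)
120..144  layer  (24B, 8-aligned)
within Info: e at 16
120 + 16 = 136

136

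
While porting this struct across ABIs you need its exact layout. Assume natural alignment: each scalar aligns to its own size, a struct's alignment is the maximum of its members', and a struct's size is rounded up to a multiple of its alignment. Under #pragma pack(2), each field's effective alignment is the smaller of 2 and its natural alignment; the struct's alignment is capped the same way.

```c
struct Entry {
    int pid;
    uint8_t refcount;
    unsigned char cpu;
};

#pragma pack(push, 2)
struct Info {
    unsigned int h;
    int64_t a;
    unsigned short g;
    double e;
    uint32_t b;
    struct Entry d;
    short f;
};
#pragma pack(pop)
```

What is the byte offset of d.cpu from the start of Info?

31

Entry: 0..4  pid  (4B, 4-aligned); 4..5  refcount  (1B, 1-aligned); 5..6  cpu  (1B, 1-aligned); 6..8  -- tail padding (2B); sizeof = 8, alignof = 4
0..4  h  (4B, 2-aligned)
4..12  a  (8B, 2-aligned)
12..14  g  (2B, 2-aligned)
14..22  e  (8B, 2-aligned)
22..26  b  (4B, 2-aligned)
26..34  d  (8B, 2-aligned)
within Entry: cpu at 5
26 + 5 = 31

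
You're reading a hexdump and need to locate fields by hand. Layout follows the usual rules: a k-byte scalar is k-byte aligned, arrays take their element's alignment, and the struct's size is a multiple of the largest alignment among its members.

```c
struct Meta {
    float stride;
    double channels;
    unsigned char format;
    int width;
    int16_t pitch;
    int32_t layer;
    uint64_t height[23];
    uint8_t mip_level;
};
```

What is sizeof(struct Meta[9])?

2016

stride at 0 (size 4, align 4) → ends 4
pad 4 to align 8 for channels
channels at 8 (size 8, align 8) → ends 16
format at 16 (size 1, align 1) → ends 17
pad 3 to align 4 for width
width at 20 (size 4, align 4) → ends 24
pitch at 24 (size 2, align 2) → ends 26
pad 2 to align 4 for layer
layer at 28 (size 4, align 4) → ends 32
height at 32 (size 184, align 8) → ends 216
mip_level at 216 (size 1, align 1) → ends 217
tail pad 7 to reach multiple of 8
total 224 bytes, alignment 8
array of 9: 9 × 224 = 2016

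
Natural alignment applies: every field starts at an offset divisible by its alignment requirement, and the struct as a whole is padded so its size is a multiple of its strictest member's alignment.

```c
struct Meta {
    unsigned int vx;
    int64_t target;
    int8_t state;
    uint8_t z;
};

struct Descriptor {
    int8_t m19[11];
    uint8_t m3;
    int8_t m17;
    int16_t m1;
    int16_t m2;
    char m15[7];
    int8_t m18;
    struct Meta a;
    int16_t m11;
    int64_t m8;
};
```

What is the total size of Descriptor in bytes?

Meta: @0: vx [4B, align 4] → 4; +4 pad (align 8); @8: target [8B, align 8] → 16; @16: state [1B, align 1] → 17; @17: z [1B, align 1] → 18; +6 tail pad (align 8); size 24, align 8
@0: m19 [11B, align 1] → 11
@11: m3 [1B, align 1] → 12
@12: m17 [1B, align 1] → 13
+1 pad (align 2)
@14: m1 [2B, align 2] → 16
@16: m2 [2B, align 2] → 18
@18: m15 [7B, align 1] → 25
@25: m18 [1B, align 1] → 26
+6 pad (align 8)
@32: a [24B, align 8] → 56
@56: m11 [2B, align 2] → 58
+6 pad (align 8)
@64: m8 [8B, align 8] → 72
size 72, align 8

72 bytes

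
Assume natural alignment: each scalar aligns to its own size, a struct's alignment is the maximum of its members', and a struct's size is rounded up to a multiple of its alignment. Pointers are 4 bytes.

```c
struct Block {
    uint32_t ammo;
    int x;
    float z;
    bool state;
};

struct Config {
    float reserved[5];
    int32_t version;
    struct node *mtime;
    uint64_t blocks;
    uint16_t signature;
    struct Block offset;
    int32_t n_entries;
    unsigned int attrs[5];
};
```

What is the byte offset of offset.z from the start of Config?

52

Block: ammo at 0 (size 4, align 4) → ends 4; x at 4 (size 4, align 4) → ends 8; z at 8 (size 4, align 4) → ends 12; state at 12 (size 1, align 1) → ends 13; tail pad 3 to reach multiple of 4; total 16 bytes, alignment 4
reserved at 0 (size 20, align 4) → ends 20
version at 20 (size 4, align 4) → ends 24
mtime at 24 (size 4, align 4) → ends 28
pad 4 to align 8 for blocks
blocks at 32 (size 8, align 8) → ends 40
signature at 40 (size 2, align 2) → ends 42
pad 2 to align 4 for offset
offset at 44 (size 16, align 4) → ends 60
within Block: z at 8
44 + 8 = 52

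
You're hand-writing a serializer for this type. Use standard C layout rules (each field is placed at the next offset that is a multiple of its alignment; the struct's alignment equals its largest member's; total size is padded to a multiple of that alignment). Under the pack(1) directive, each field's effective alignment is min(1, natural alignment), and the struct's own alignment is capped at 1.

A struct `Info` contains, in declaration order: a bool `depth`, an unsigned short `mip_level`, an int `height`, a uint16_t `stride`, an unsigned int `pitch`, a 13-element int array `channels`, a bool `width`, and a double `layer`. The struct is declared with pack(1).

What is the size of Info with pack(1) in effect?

74

depth at 0 (size 1, align 1) → ends 1
mip_level at 1 (size 2, align 1) → ends 3
height at 3 (size 4, align 1) → ends 7
stride at 7 (size 2, align 1) → ends 9
pitch at 9 (size 4, align 1) → ends 13
channels at 13 (size 52, align 1) → ends 65
width at 65 (size 1, align 1) → ends 66
layer at 66 (size 8, align 1) → ends 74
total 74 bytes, alignment 1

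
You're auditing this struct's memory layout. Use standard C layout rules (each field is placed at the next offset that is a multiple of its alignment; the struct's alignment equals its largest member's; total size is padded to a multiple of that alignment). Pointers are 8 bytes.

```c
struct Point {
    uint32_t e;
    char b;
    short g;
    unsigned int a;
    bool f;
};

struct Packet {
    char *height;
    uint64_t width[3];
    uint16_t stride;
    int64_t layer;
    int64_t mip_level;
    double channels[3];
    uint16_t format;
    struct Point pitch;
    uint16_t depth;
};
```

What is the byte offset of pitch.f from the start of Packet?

96

Point: 0..4  e  (4B, 4-aligned); 4..5  b  (1B, 1-aligned); 5..6  -- padding (1B); 6..8  g  (2B, 2-aligned); 8..12  a  (4B, 4-aligned); 12..13  f  (1B, 1-aligned); 13..16  -- tail padding (3B); sizeof = 16, alignof = 4
0..8  height  (8B, 8-aligned)
8..32  width  (24B, 8-aligned)
32..34  stride  (2B, 2-aligned)
34..40  -- padding (6B)
40..48  layer  (8B, 8-aligned)
48..56  mip_level  (8B, 8-aligned)
56..80  channels  (24B, 8-aligned)
80..82  format  (2B, 2-aligned)
82..84  -- padding (2B)
84..100  pitch  (16B, 4-aligned)
within Point: f at 12
84 + 12 = 96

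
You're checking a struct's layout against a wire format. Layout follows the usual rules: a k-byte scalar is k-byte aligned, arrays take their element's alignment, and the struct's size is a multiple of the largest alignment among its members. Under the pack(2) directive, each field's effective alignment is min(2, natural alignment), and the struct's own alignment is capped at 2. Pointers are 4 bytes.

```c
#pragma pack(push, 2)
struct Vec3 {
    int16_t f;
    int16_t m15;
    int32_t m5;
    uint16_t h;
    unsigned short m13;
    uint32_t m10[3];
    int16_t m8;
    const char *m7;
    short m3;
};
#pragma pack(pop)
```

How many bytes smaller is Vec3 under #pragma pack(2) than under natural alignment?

4

natural layout:
  0..2  f  (2B, 2-aligned)
  2..4  m15  (2B, 2-aligned)
  4..8  m5  (4B, 4-aligned)
  8..10  h  (2B, 2-aligned)
  10..12  m13  (2B, 2-aligned)
  12..24  m10  (12B, 4-aligned)
  24..26  m8  (2B, 2-aligned)
  26..28  -- padding (2B)
  28..32  m7  (4B, 4-aligned)
  32..34  m3  (2B, 2-aligned)
  34..36  -- tail padding (2B)
  sizeof = 36, alignof = 4
packed(2) layout:
  0..2  f  (2B, 2-aligned)
  2..4  m15  (2B, 2-aligned)
  4..8  m5  (4B, 2-aligned)
  8..10  h  (2B, 2-aligned)
  10..12  m13  (2B, 2-aligned)
  12..24  m10  (12B, 2-aligned)
  24..26  m8  (2B, 2-aligned)
  26..30  m7  (4B, 2-aligned)
  30..32  m3  (2B, 2-aligned)
  sizeof = 32, alignof = 2
36 − 32 = 4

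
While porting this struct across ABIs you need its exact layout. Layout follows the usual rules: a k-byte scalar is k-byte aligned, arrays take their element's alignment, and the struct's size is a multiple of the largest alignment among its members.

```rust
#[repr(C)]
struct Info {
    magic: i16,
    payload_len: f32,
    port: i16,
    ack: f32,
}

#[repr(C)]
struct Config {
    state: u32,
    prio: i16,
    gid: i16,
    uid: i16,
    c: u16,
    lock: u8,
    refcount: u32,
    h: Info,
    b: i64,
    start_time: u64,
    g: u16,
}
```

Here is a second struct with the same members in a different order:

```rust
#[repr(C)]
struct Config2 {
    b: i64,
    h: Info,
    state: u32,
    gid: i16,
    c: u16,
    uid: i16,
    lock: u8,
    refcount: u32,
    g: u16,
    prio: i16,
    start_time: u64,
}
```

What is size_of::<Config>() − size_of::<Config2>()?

Info: magic at 0 (size 2, align 2) → ends 2; pad 2 to align 4 for payload_len; payload_len at 4 (size 4, align 4) → ends 8; port at 8 (size 2, align 2) → ends 10; pad 2 to align 4 for ack; ack at 12 (size 4, align 4) → ends 16; total 16 bytes, alignment 4
state at 0 (size 4, align 4) → ends 4
prio at 4 (size 2, align 2) → ends 6
gid at 6 (size 2, align 2) → ends 8
uid at 8 (size 2, align 2) → ends 10
c at 10 (size 2, align 2) → ends 12
lock at 12 (size 1, align 1) → ends 13
pad 3 to align 4 for refcount
refcount at 16 (size 4, align 4) → ends 20
h at 20 (size 16, align 4) → ends 36
pad 4 to align 8 for b
b at 40 (size 8, align 8) → ends 48
start_time at 48 (size 8, align 8) → ends 56
g at 56 (size 2, align 2) → ends 58
tail pad 6 to reach multiple of 8
total 64 bytes, alignment 8
— Config2 —
b at 0 (size 8, align 8) → ends 8
h at 8 (size 16, align 4) → ends 24
state at 24 (size 4, align 4) → ends 28
gid at 28 (size 2, align 2) → ends 30
c at 30 (size 2, align 2) → ends 32
uid at 32 (size 2, align 2) → ends 34
lock at 34 (size 1, align 1) → ends 35
pad 1 to align 4 for refcount
refcount at 36 (size 4, align 4) → ends 40
g at 40 (size 2, align 2) → ends 42
prio at 42 (size 2, align 2) → ends 44
pad 4 to align 8 for start_time
start_time at 48 (size 8, align 8) → ends 56
total 56 bytes, alignment 8
64 − 56 = 8

8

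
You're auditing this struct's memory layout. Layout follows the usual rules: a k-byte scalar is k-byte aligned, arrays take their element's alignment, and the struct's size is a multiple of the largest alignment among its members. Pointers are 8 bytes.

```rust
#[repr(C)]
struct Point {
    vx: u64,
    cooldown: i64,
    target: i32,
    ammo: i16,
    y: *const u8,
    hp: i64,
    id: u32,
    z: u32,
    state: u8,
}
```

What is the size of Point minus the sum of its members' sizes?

vx at 0 (size 8, align 8) → ends 8
cooldown at 8 (size 8, align 8) → ends 16
target at 16 (size 4, align 4) → ends 20
ammo at 20 (size 2, align 2) → ends 22
pad 2 to align 8 for y
y at 24 (size 8, align 8) → ends 32
hp at 32 (size 8, align 8) → ends 40
id at 40 (size 4, align 4) → ends 44
z at 44 (size 4, align 4) → ends 48
state at 48 (size 1, align 1) → ends 49
tail pad 7 to reach multiple of 8
total 56 bytes, alignment 8
data bytes 47, size 56 → padding 9

9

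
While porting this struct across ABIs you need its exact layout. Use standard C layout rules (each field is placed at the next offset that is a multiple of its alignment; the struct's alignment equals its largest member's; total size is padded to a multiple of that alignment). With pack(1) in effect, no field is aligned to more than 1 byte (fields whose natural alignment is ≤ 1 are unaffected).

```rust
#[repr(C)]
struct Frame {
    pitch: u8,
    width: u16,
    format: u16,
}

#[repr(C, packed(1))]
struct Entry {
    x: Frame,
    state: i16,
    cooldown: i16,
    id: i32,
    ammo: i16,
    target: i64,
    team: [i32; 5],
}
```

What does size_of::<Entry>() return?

Frame: 0..1  pitch  (1B, 1-aligned); 1..2  -- padding (1B); 2..4  width  (2B, 2-aligned); 4..6  format  (2B, 2-aligned); sizeof = 6, alignof = 2
0..6  x  (6B, 1-aligned)
6..8  state  (2B, 1-aligned)
8..10  cooldown  (2B, 1-aligned)
10..14  id  (4B, 1-aligned)
14..16  ammo  (2B, 1-aligned)
16..24  target  (8B, 1-aligned)
24..44  team  (20B, 1-aligned)
sizeof = 44, alignof = 1

44 bytes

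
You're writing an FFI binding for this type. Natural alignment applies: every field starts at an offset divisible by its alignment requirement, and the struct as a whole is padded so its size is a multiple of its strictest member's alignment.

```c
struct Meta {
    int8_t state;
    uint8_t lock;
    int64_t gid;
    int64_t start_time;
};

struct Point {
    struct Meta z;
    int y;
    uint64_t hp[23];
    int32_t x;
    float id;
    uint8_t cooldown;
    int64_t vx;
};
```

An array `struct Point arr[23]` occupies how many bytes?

Meta: state at 0 (size 1, align 1) → ends 1; lock at 1 (size 1, align 1) → ends 2; pad 6 to align 8 for gid; gid at 8 (size 8, align 8) → ends 16; start_time at 16 (size 8, align 8) → ends 24; total 24 bytes, alignment 8
z at 0 (size 24, align 8) → ends 24
y at 24 (size 4, align 4) → ends 28
pad 4 to align 8 for hp
hp at 32 (size 184, align 8) → ends 216
x at 216 (size 4, align 4) → ends 220
id at 220 (size 4, align 4) → ends 224
cooldown at 224 (size 1, align 1) → ends 225
pad 7 to align 8 for vx
vx at 232 (size 8, align 8) → ends 240
total 240 bytes, alignment 8
array of 23: 23 × 240 = 5520

5520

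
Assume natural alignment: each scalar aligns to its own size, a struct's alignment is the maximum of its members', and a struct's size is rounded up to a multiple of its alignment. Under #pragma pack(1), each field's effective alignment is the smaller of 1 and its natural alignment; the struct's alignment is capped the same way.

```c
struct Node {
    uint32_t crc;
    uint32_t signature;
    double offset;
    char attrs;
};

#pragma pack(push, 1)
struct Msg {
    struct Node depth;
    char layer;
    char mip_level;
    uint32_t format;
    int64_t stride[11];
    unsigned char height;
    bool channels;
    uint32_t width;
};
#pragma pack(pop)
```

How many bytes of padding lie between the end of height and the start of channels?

Node: 0..4  crc  (4B, 4-aligned); 4..8  signature  (4B, 4-aligned); 8..16  offset  (8B, 8-aligned); 16..17  attrs  (1B, 1-aligned); 17..24  -- tail padding (7B); sizeof = 24, alignof = 8
0..24  depth  (24B, 1-aligned)
24..25  layer  (1B, 1-aligned)
25..26  mip_level  (1B, 1-aligned)
26..30  format  (4B, 1-aligned)
30..118  stride  (88B, 1-aligned)
118..119  height  (1B, 1-aligned)
119..120  channels  (1B, 1-aligned)

0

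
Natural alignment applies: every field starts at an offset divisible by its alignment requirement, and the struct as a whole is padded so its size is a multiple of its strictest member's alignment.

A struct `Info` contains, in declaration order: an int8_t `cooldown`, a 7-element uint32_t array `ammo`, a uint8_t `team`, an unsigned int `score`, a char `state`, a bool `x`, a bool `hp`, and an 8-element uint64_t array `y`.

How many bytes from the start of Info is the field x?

0..1  cooldown  (1B, 1-aligned)
1..4  -- padding (3B)
4..32  ammo  (28B, 4-aligned)
32..33  team  (1B, 1-aligned)
33..36  -- padding (3B)
36..40  score  (4B, 4-aligned)
40..41  state  (1B, 1-aligned)
41..42  x  (1B, 1-aligned)

41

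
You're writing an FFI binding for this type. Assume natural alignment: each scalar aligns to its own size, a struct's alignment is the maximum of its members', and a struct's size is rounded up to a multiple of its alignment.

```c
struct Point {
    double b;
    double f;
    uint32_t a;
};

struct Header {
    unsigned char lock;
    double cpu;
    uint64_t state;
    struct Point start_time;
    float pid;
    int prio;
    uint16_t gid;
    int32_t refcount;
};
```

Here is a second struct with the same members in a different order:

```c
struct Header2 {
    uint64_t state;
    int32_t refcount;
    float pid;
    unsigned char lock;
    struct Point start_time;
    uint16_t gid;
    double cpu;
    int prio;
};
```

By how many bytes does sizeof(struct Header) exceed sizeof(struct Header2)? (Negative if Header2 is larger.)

-8

Point: @0: b [8B, align 8] → 8; @8: f [8B, align 8] → 16; @16: a [4B, align 4] → 20; +4 tail pad (align 8); size 24, align 8
@0: lock [1B, align 1] → 1
+7 pad (align 8)
@8: cpu [8B, align 8] → 16
@16: state [8B, align 8] → 24
@24: start_time [24B, align 8] → 48
@48: pid [4B, align 4] → 52
@52: prio [4B, align 4] → 56
@56: gid [2B, align 2] → 58
+2 pad (align 4)
@60: refcount [4B, align 4] → 64
size 64, align 8
— Header2 —
@0: state [8B, align 8] → 8
@8: refcount [4B, align 4] → 12
@12: pid [4B, align 4] → 16
@16: lock [1B, align 1] → 17
+7 pad (align 8)
@24: start_time [24B, align 8] → 48
@48: gid [2B, align 2] → 50
+6 pad (align 8)
@56: cpu [8B, align 8] → 64
@64: prio [4B, align 4] → 68
+4 tail pad (align 8)
size 72, align 8
64 − 72 = -8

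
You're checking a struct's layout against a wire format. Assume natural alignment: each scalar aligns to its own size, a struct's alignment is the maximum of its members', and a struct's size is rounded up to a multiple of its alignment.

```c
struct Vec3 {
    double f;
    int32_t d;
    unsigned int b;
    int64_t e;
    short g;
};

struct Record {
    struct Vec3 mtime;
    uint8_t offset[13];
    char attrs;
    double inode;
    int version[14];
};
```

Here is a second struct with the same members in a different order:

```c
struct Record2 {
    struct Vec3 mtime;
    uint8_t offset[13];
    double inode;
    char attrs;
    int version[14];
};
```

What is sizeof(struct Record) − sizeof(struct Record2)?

-8

Vec3: 0..8  f  (8B, 8-aligned); 8..12  d  (4B, 4-aligned); 12..16  b  (4B, 4-aligned); 16..24  e  (8B, 8-aligned); 24..26  g  (2B, 2-aligned); 26..32  -- tail padding (6B); sizeof = 32, alignof = 8
0..32  mtime  (32B, 8-aligned)
32..45  offset  (13B, 1-aligned)
45..46  attrs  (1B, 1-aligned)
46..48  -- padding (2B)
48..56  inode  (8B, 8-aligned)
56..112  version  (56B, 4-aligned)
sizeof = 112, alignof = 8
— Record2 —
0..32  mtime  (32B, 8-aligned)
32..45  offset  (13B, 1-aligned)
45..48  -- padding (3B)
48..56  inode  (8B, 8-aligned)
56..57  attrs  (1B, 1-aligned)
57..60  -- padding (3B)
60..116  version  (56B, 4-aligned)
116..120  -- tail padding (4B)
sizeof = 120, alignof = 8
112 − 120 = -8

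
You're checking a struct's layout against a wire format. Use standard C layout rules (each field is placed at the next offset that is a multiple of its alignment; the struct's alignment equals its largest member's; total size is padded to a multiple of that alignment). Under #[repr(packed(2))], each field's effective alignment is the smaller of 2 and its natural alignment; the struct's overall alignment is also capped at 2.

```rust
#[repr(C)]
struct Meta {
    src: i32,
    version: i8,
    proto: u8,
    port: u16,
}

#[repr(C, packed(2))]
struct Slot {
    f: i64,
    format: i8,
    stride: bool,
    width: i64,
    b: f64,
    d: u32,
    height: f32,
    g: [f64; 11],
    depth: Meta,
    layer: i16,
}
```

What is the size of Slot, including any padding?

132 bytes

Meta: @0: src [4B, align 4] → 4; @4: version [1B, align 1] → 5; @5: proto [1B, align 1] → 6; @6: port [2B, align 2] → 8; size 8, align 4
@0: f [8B, align 2] → 8
@8: format [1B, align 1] → 9
@9: stride [1B, align 1] → 10
@10: width [8B, align 2] → 18
@18: b [8B, align 2] → 26
@26: d [4B, align 2] → 30
@30: height [4B, align 2] → 34
@34: g [88B, align 2] → 122
@122: depth [8B, align 2] → 130
@130: layer [2B, align 2] → 132
size 132, align 2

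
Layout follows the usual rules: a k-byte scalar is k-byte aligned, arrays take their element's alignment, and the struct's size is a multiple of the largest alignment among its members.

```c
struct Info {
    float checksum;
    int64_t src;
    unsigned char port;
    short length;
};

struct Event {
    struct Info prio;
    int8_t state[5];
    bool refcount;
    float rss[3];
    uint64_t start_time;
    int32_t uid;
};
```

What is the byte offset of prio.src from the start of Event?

Info: @0: checksum [4B, align 4] → 4; +4 pad (align 8); @8: src [8B, align 8] → 16; @16: port [1B, align 1] → 17; +1 pad (align 2); @18: length [2B, align 2] → 20; +4 tail pad (align 8); size 24, align 8
@0: prio [24B, align 8] → 24
within Info: src at 8
0 + 8 = 8

8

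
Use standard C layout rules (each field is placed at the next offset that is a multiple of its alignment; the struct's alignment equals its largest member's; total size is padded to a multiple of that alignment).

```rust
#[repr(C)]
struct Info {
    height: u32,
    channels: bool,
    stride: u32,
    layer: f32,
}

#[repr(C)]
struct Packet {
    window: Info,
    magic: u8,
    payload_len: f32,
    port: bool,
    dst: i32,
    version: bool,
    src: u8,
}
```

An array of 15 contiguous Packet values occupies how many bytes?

540

Info: height at 0 (size 4, align 4) → ends 4; channels at 4 (size 1, align 1) → ends 5; pad 3 to align 4 for stride; stride at 8 (size 4, align 4) → ends 12; layer at 12 (size 4, align 4) → ends 16; total 16 bytes, alignment 4
window at 0 (size 16, align 4) → ends 16
magic at 16 (size 1, align 1) → ends 17
pad 3 to align 4 for payload_len
payload_len at 20 (size 4, align 4) → ends 24
port at 24 (size 1, align 1) → ends 25
pad 3 to align 4 for dst
dst at 28 (size 4, align 4) → ends 32
version at 32 (size 1, align 1) → ends 33
src at 33 (size 1, align 1) → ends 34
tail pad 2 to reach multiple of 4
total 36 bytes, alignment 4
array of 15: 15 × 36 = 540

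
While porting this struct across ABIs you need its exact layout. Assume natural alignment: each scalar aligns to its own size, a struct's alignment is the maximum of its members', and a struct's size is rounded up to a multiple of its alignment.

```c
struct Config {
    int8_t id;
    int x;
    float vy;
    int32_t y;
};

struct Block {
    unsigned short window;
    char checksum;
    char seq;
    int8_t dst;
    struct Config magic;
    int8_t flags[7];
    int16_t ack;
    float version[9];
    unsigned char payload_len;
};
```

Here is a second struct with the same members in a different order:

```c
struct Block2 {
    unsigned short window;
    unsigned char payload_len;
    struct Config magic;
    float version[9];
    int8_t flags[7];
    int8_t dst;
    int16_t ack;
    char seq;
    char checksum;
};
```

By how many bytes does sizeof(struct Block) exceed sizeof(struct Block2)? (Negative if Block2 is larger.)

Config: id at 0 (size 1, align 1) → ends 1; pad 3 to align 4 for x; x at 4 (size 4, align 4) → ends 8; vy at 8 (size 4, align 4) → ends 12; y at 12 (size 4, align 4) → ends 16; total 16 bytes, alignment 4
window at 0 (size 2, align 2) → ends 2
checksum at 2 (size 1, align 1) → ends 3
seq at 3 (size 1, align 1) → ends 4
dst at 4 (size 1, align 1) → ends 5
pad 3 to align 4 for magic
magic at 8 (size 16, align 4) → ends 24
flags at 24 (size 7, align 1) → ends 31
pad 1 to align 2 for ack
ack at 32 (size 2, align 2) → ends 34
pad 2 to align 4 for version
version at 36 (size 36, align 4) → ends 72
payload_len at 72 (size 1, align 1) → ends 73
tail pad 3 to reach multiple of 4
total 76 bytes, alignment 4
— Block2 —
window at 0 (size 2, align 2) → ends 2
payload_len at 2 (size 1, align 1) → ends 3
pad 1 to align 4 for magic
magic at 4 (size 16, align 4) → ends 20
version at 20 (size 36, align 4) → ends 56
flags at 56 (size 7, align 1) → ends 63
dst at 63 (size 1, align 1) → ends 64
ack at 64 (size 2, align 2) → ends 66
seq at 66 (size 1, align 1) → ends 67
checksum at 67 (size 1, align 1) → ends 68
total 68 bytes, alignment 4
76 − 68 = 8

8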